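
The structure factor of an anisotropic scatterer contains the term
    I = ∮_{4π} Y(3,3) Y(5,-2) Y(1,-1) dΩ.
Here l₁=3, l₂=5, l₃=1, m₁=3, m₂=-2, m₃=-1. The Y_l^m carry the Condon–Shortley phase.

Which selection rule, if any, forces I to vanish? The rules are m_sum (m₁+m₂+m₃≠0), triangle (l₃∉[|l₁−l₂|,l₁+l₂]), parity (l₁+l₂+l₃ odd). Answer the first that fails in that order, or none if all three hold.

triangle

Σmᵢ = 0  ✓
l₃∈[|l₁−l₂|,l₁+l₂]=[2,8], have l₃=1  ✗
Σlᵢ = 9 ⇒ odd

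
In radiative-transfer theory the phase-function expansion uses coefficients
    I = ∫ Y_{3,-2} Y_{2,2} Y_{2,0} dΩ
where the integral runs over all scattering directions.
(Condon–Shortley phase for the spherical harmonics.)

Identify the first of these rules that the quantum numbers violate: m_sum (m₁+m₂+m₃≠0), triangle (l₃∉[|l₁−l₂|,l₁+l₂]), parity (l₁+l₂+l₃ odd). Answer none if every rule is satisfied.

parity

azimuthal sum: -2 + 2 + 0 = 0  ✓
1 ≤ 2 ≤ 5 (triangle on l)  ✓
L = 3 + 2 + 2 = 7 (odd)  ✗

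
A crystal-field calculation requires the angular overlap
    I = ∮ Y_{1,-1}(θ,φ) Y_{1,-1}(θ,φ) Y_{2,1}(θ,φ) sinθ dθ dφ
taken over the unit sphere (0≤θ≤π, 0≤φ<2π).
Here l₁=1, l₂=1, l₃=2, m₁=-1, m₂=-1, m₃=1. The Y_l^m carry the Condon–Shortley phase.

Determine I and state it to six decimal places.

Σmᵢ = -1 ≠ 0, so the φ-integral vanishes; I = 0

0.000000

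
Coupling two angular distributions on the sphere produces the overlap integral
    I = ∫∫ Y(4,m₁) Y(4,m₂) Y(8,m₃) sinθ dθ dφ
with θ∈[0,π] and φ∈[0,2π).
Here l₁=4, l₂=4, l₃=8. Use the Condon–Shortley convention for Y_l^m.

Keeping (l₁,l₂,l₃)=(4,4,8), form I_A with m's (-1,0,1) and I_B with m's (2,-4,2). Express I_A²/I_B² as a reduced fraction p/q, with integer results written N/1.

l's match ⇒ only the (l;m) 3-j factors differ between A and B.
A: triangle coeff Δ(4,4,8) = 1/218790; Σ_t [0,0]: t=0:+1/414720 = 1/414720; (3j)²=49/2431 [(4 4 8; -1 0 1)], sign=-1
B: triangle coeff Δ(4,4,8) = 1/218790; Σ_t [0,0]: t=0:+1/58060800 = 1/58060800; (3j)²=1/4862 [(4 4 8; 2 -4 2)], sign=+1
I_A²/I_B² = (49/2431)/(1/4862) = 98/1

98/1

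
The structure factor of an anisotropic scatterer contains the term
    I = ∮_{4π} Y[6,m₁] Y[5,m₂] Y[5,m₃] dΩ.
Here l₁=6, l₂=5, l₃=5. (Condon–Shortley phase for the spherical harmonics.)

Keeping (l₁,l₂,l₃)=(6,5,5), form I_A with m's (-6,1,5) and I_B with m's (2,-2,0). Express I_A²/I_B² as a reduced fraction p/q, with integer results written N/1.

l's match ⇒ only the (l;m) 3-j factors differ between A and B.
A: triangle coeff Δ(6,5,5) = 1/28588560; Σ_t [6,6]: t=6:+1/12441600 = 1/12441600; (3j)²=3/442 [(6 5 5; -6 1 5)], sign=+1
B: triangle coeff Δ(6,5,5) = 1/28588560; Σ_t [0,3]: t=0:+1/207360 t=1:−1/17280 t=2:+1/13824 t=3:−1/103680 = 1/103680; (3j)²=10/7293 [(6 5 5; 2 -2 0)], sign=-1
I_A²/I_B² = (3/442)/(10/7293) = 99/20

99/20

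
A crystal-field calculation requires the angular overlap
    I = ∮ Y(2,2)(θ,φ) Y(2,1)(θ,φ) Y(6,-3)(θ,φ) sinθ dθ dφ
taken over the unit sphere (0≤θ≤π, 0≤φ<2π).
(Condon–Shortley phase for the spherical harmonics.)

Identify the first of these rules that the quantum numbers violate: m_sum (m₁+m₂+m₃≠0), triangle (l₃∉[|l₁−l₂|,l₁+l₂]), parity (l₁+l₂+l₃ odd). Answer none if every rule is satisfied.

triangle

azimuthal sum: 2 + 1 − 3 = 0  ✓
0 ≤ 6 ≤ 4 (triangle on l)  ✗
L = 2 + 2 + 6 = 10 (even)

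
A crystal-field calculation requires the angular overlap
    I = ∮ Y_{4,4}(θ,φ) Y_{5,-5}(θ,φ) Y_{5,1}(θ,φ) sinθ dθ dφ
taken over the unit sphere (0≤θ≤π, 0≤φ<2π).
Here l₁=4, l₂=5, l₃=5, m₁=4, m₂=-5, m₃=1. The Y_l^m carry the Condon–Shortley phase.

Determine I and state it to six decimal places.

-0.075170

m-sum 0 ✓  L=14 even ✓  1≤5≤9 ✓
Π(2lᵢ+1) = 9×11×11 = 1089
triangle coeff Δ(4,5,5) = 1/3153150
Σ_t [0,4]: t=0:+1/69120 t=1:−1/1728 t=2:+1/576 t=3:−1/1728 t=4:+1/69120 = 7/11520
(3j)²=2/143 [(4 5 5; 0 0 0)], sign=-1
Σ_t [0,0]: t=0:+1/414720 = 1/414720
(3j)²=2/429 [(4 5 5; 4 -5 1)], sign=+1
⇒ 4πI² = 12/169
I = (-1)√(12/169/(4π)) = -0.07516962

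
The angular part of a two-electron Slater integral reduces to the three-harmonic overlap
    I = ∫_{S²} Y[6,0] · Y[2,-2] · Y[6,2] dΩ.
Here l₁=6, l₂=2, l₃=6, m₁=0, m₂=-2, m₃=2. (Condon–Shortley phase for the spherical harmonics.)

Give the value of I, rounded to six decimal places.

Rules hold: Σm=0, L=14 even, 4≤6≤8.
N = 13·5·13 = 845
Δ = 2!·10!·2!/15! = 1/90090
Racah Σ t=0..2: t=0:+1/69120 t=1:−1/14400 t=2:+1/69120 = -7/172800
⇒ 3j(6 2 6; 0 0 0)² = 14/715, sgn -1
Racah Σ t=0..0: t=0:+1/69120 = 1/69120
⇒ 3j(6 2 6; 0 -2 2)² = 4/143, sgn +1
4πI² = N·(3j₀)²·(3jₘ)² = 56/121
I = -1·√(0.46281/4π) = -0.19190947

-0.191909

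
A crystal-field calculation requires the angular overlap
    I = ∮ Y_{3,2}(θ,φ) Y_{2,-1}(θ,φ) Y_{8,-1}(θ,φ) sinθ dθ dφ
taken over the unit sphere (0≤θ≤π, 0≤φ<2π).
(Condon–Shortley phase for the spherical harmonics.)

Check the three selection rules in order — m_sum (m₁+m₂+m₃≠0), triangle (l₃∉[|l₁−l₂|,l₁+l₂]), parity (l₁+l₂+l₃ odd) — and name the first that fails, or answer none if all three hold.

m₁+m₂+m₃ = 2 − 1 − 1 = 0  ✓
triangle: |3−2|=1 ≤ l₃=8 ≤ 3+2=5  ✗
parity: l₁+l₂+l₃ = 13 is odd

triangle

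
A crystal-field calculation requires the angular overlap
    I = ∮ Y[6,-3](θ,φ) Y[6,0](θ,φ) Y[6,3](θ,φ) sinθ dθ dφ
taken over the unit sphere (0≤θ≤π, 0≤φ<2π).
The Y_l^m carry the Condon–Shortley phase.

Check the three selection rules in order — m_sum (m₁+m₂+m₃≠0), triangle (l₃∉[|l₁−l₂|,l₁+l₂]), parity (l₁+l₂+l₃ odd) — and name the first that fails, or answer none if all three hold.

none

azimuthal sum: -3 + 0 + 3 = 0  ✓
0 ≤ 6 ≤ 12 (triangle on l)  ✓
L = 6 + 6 + 6 = 18 (even)  ✓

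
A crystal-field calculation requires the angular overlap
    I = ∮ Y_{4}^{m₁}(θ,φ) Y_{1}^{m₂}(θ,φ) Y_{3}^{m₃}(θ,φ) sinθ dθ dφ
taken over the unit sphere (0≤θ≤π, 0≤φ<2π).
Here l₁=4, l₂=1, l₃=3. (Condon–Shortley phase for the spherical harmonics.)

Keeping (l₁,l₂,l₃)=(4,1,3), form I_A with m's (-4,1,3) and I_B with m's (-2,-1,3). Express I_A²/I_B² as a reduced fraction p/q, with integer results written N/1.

28/1

Shared (l₁,l₂,l₃)=(4,1,3): N and (l;000)² cancel in I_A²/I_B².
A: Δ = 2!·6!·0!/9! = 1/252; Racah Σ t=2..2: t=2:+1/1440 = 1/1440; ⇒ 3j(4 1 3; -4 1 3)² = 1/9, sgn +1
B: Δ = 2!·6!·0!/9! = 1/252; Racah Σ t=0..0: t=0:+1/1440 = 1/1440; ⇒ 3j(4 1 3; -2 -1 3)² = 1/252, sgn +1
I_A²/I_B² = (1/9)/(1/252) = 28/1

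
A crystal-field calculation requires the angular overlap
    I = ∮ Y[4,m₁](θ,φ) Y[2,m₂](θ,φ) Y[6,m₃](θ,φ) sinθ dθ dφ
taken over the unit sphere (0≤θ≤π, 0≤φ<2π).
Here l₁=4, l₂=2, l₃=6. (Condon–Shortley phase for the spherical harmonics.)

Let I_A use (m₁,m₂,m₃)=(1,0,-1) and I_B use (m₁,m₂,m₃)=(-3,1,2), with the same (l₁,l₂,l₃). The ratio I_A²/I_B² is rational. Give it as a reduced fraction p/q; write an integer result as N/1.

l's match ⇒ only the (l;m) 3-j factors differ between A and B.
A: triangle coeff Δ(4,2,6) = 1/6435; Σ_t [0,0]: t=0:+1/2880 = 1/2880; (3j)²=14/429 [(4 2 6; 1 0 -1)], sign=-1
B: triangle coeff Δ(4,2,6) = 1/6435; Σ_t [0,0]: t=0:+1/30240 = 1/30240; (3j)²=32/6435 [(4 2 6; -3 1 2)], sign=+1
I_A²/I_B² = (14/429)/(32/6435) = 105/16

105/16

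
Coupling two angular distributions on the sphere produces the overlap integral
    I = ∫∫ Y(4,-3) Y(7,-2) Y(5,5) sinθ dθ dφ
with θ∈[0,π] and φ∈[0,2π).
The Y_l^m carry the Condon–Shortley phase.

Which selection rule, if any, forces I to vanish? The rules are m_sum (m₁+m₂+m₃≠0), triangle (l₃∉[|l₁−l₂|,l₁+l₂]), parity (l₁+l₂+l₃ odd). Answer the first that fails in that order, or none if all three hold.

m₁+m₂+m₃ = -3 − 2 + 5 = 0  ✓
triangle: |4−7|=3 ≤ l₃=5 ≤ 4+7=11  ✓
parity: l₁+l₂+l₃ = 16 is even  ✓

none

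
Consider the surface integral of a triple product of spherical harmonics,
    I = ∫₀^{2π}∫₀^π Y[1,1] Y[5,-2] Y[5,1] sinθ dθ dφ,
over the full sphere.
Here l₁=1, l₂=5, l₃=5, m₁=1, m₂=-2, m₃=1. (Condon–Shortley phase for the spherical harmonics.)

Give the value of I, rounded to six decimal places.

0.000000

Σlᵢ=11 odd — θ-integrand is odd under cosθ→−cosθ; I=0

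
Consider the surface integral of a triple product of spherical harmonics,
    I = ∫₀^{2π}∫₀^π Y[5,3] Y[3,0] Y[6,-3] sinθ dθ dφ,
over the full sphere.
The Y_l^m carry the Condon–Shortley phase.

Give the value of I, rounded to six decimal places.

m-sum 0 ✓  L=14 even ✓  2≤6≤8 ✓
Π(2lᵢ+1) = 11×7×13 = 1001
triangle coeff Δ(5,3,6) = 1/675675
Σ_t [0,2]: t=0:+1/8640 t=1:−1/2304 t=2:+1/8640 = -7/34560
(3j)²=7/429 [(5 3 6; 0 0 0)], sign=-1
Σ_t [0,2]: t=0:+1/17280 t=1:−1/20160 t=2:+1/483840 = 1/96768
(3j)²=1/1001 [(5 3 6; 3 0 -3)], sign=-1
⇒ 4πI² = 7/429
I = (+1)√(7/429/(4π)) = 0.03603425

0.036034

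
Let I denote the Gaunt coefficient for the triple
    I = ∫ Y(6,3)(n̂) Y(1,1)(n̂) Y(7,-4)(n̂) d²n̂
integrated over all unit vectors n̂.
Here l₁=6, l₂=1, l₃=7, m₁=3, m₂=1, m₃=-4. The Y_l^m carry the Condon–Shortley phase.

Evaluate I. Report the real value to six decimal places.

0.259489

Checks pass: Σm=0; 14 even; l₃=7∈[5,7].
(2·6+1)(2·1+1)(2·7+1) = 585
Δ: 0! 12! 2! / 15! → 1/1365
sum: t=0:+1/518400 = 1/518400
3j²(6 1 7; 0 0 0) = Δ·Π!·Σ² = 7/195  (sign -1)
sum: t=0:+1/4354560 = 1/4354560
3j²(6 1 7; 3 1 -4) = Δ·Π!·Σ² = 11/273  (sign -1)
combine: 4πI² = 585·7/195·11/273 = 11/13
take √, sign +1: I = 0.25948947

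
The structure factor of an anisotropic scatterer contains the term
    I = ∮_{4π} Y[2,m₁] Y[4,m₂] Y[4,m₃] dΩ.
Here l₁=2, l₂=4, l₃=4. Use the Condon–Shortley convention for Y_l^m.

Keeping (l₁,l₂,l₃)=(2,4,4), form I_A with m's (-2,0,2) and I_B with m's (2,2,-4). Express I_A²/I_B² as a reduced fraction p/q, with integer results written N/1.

45/14

Shared (l₁,l₂,l₃)=(2,4,4): N and (l;000)² cancel in I_A²/I_B².
A: Δ = 2!·2!·6!/11! = 1/13860; Racah Σ t=2..2: t=2:+1/192 = 1/192; ⇒ 3j(2 4 4; -2 0 2)² = 3/77, sgn +1
B: Δ = 2!·2!·6!/11! = 1/13860; Racah Σ t=0..0: t=0:+1/2880 = 1/2880; ⇒ 3j(2 4 4; 2 2 -4)² = 2/165, sgn +1
I_A²/I_B² = (3/77)/(2/165) = 45/14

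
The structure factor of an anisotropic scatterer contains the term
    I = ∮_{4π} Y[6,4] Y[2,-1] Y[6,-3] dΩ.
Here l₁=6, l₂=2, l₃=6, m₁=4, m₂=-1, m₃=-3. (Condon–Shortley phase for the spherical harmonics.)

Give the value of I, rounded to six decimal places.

0.179515

Rules hold: Σm=0, L=14 even, 4≤6≤8.
N = 13·5·13 = 845
Δ = 2!·10!·2!/15! = 1/90090
Racah Σ t=0..2: t=0:+1/69120 t=1:−1/14400 t=2:+1/69120 = -7/172800
⇒ 3j(6 2 6; 0 0 0)² = 14/715, sgn -1
Racah Σ t=0..1: t=0:+1/161280 t=1:−1/725760 = 1/207360
⇒ 3j(6 2 6; 4 -1 -3)² = 7/286, sgn -1
4πI² = N·(3j₀)²·(3jₘ)² = 49/121
I = +1·√(0.404959/4π) = 0.17951487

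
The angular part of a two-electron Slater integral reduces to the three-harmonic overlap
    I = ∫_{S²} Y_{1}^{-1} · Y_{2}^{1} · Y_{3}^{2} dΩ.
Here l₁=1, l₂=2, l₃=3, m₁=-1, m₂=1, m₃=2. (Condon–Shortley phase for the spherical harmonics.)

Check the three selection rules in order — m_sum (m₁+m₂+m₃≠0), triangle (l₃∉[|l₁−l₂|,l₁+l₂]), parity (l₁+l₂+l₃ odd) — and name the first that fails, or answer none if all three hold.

m_sum

azimuthal sum: -1 + 1 + 2 = 2  ✗
1 ≤ 3 ≤ 3 (triangle on l)
L = 1 + 2 + 3 = 6 (even)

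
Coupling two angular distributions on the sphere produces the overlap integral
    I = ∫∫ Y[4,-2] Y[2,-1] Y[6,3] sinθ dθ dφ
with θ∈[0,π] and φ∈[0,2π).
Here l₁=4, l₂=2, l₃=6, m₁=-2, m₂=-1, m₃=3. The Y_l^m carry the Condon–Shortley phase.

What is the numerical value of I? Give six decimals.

-0.252474

Checks pass: Σm=0; 12 even; l₃=6∈[2,6].
(2·4+1)(2·2+1)(2·6+1) = 585
Δ: 0! 8! 4! / 13! → 1/6435
sum: t=0:+1/2304 = 1/2304
3j²(4 2 6; 0 0 0) = Δ·Π!·Σ² = 5/143  (sign +1)
sum: t=0:+1/8640 = 1/8640
3j²(4 2 6; -2 -1 3) = Δ·Π!·Σ² = 28/715  (sign -1)
combine: 4πI² = 585·5/143·28/715 = 1260/1573
take √, sign -1: I = -0.25247360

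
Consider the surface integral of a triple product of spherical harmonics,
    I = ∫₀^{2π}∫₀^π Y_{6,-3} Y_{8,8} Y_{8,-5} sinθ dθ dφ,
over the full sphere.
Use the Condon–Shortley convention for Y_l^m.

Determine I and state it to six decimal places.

0.161252

Rules hold: Σm=0, L=22 even, 2≤8≤14.
N = 13·17·17 = 3757
Δ = 6!·6!·10!/23! = 1/13742520792
Racah Σ t=0..6: t=0:+1/41803776000 t=1:−1/435456000 t=2:+1/39813120 t=3:−1/18662400 t=4:+1/39813120 t=5:−1/435456000 t=6:+1/41803776000 = -11/1393459200
⇒ 3j(6 8 8; 0 0 0)² = 600/96577, sgn -1
Racah Σ t=6..6: t=6:+1/94058496000 = 1/94058496000
⇒ 3j(6 8 8; -3 8 -5)² = 104/7429, sgn -1
4πI² = N·(3j₀)²·(3jₘ)² = 62400/190969
I = +1·√(0.326755/4π) = 0.16125230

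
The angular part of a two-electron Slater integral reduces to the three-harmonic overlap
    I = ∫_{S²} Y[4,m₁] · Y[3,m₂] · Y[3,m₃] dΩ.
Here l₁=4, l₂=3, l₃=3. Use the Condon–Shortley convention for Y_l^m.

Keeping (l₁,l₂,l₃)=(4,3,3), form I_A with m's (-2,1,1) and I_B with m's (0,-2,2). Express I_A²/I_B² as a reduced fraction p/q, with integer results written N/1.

Shared (l₁,l₂,l₃)=(4,3,3): N and (l;000)² cancel in I_A²/I_B².
A: Δ = 4!·4!·2!/11! = 1/34650; Racah Σ t=2..4: t=2:+1/192 t=3:−1/36 t=4:+1/192 = -5/288; ⇒ 3j(4 3 3; -2 1 1)² = 20/693, sgn -1
B: Δ = 4!·4!·2!/11! = 1/34650; Racah Σ t=0..1: t=0:+1/576 t=1:−1/72 = -7/576; ⇒ 3j(4 3 3; 0 -2 2)² = 7/198, sgn +1
I_A²/I_B² = (20/693)/(7/198) = 40/49

40/49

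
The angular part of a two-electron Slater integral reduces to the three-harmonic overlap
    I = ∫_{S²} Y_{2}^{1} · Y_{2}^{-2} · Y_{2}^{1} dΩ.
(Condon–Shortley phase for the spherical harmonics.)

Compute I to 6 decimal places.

Rules hold: Σm=0, L=6 even, 0≤2≤4.
N = 5·5·5 = 125
Δ = 2!·2!·2!/7! = 1/630
Racah Σ t=0..2: t=0:+1/8 t=1:−1/1 t=2:+1/8 = -3/4
⇒ 3j(2 2 2; 0 0 0)² = 2/35, sgn -1
Racah Σ t=0..0: t=0:+1/4 = 1/4
⇒ 3j(2 2 2; 1 -2 1)² = 3/35, sgn -1
4πI² = N·(3j₀)²·(3jₘ)² = 30/49
I = +1·√(0.612245/4π) = 0.22072812

0.220728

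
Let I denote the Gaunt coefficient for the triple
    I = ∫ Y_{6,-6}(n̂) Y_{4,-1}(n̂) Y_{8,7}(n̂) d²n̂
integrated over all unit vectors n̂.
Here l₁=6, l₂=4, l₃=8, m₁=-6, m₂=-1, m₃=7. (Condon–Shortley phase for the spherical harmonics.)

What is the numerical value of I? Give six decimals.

0.210031

m-sum 0 ✓  L=18 even ✓  2≤8≤10 ✓
Π(2lᵢ+1) = 13×9×17 = 1989
triangle coeff Δ(6,4,8) = 1/23279256
Σ_t [0,2]: t=0:+1/1658880 t=1:−1/518400 t=2:+1/1658880 = -1/1382400
(3j)²=504/46189 [(6 4 8; 0 0 0)], sign=-1
Σ_t [2,2]: t=2:+1/870912000 = 1/870912000
(3j)²=33/1292 [(6 4 8; -6 -1 7)], sign=-1
⇒ 4πI² = 3402/6137
I = (+1)√(3402/6137/(4π)) = 0.21003137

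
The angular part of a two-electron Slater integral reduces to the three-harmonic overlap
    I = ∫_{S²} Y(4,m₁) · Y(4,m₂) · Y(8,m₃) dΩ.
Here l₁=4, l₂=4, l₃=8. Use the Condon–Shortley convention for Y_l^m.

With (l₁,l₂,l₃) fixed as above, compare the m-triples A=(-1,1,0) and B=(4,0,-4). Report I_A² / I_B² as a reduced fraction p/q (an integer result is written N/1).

l's match ⇒ only the (l;m) 3-j factors differ between A and B.
A: triangle coeff Δ(4,4,8) = 1/218790; Σ_t [0,0]: t=0:+1/518400 = 1/518400; (3j)²=1568/109395 [(4 4 8; -1 1 0)], sign=+1
B: triangle coeff Δ(4,4,8) = 1/218790; Σ_t [0,0]: t=0:+1/23224320 = 1/23224320; (3j)²=1/442 [(4 4 8; 4 0 -4)], sign=+1
I_A²/I_B² = (1568/109395)/(1/442) = 3136/495

3136/495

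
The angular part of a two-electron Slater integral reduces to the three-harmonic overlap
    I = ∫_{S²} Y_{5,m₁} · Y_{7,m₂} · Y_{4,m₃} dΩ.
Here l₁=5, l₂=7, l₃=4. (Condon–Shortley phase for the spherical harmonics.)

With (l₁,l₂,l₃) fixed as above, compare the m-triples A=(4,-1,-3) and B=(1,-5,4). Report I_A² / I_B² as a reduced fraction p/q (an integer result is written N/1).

Same 5,7,4: normalisation and zero-m 3j drop out of the ratio.
A: Δ: 8! 2! 6! / 17! → 1/6126120; sum: t=0:+1/29030400 t=1:−1/1209600 = -23/29030400; 3j²(5 7 4; 4 -1 -3) = Δ·Π!·Σ² = 529/97240  (sign +1)
B: Δ: 8! 2! 6! / 17! → 1/6126120; sum: t=2:+1/2073600 = 1/2073600; 3j²(5 7 4; 1 -5 4) = Δ·Π!·Σ² = 28/1105  (sign +1)
I_A²/I_B² = (529/97240)/(28/1105) = 529/2464

529/2464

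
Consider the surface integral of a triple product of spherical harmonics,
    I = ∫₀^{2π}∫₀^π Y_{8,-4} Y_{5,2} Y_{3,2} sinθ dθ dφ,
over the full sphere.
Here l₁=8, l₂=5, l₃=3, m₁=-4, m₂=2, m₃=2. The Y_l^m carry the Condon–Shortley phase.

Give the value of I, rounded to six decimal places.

m-sum 0 ✓  L=16 even ✓  3≤3≤13 ✓
Π(2lᵢ+1) = 17×11×7 = 1309
triangle coeff Δ(8,5,3) = 1/136136
Σ_t [5,5]: t=5:−1/518400 = -1/518400
(3j)²=56/2431 [(8 5 3; 0 0 0)], sign=+1
Σ_t [7,7]: t=7:−1/3628800 = -1/3628800
(3j)²=36/1547 [(8 5 3; -4 2 2)], sign=+1
⇒ 4πI² = 2016/2873
I = (+1)√(2016/2873/(4π)) = 0.23630479

0.236305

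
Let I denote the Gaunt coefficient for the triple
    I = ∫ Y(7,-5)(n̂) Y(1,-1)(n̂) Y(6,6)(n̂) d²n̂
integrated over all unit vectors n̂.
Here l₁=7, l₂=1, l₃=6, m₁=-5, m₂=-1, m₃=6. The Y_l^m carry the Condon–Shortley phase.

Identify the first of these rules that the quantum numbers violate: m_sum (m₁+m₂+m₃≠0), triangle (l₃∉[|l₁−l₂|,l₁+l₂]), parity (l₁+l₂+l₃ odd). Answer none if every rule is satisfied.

m₁+m₂+m₃ = -5 − 1 + 6 = 0  ✓
triangle: |7−1|=6 ≤ l₃=6 ≤ 7+1=8  ✓
parity: l₁+l₂+l₃ = 14 is even  ✓

none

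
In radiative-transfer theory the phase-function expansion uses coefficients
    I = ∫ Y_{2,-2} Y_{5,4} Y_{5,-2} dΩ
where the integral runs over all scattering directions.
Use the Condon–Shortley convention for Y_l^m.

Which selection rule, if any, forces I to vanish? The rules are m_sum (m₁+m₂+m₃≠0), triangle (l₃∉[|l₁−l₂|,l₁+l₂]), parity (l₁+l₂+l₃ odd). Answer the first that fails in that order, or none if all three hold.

none

azimuthal sum: -2 + 4 − 2 = 0  ✓
3 ≤ 5 ≤ 7 (triangle on l)  ✓
L = 2 + 5 + 5 = 12 (even)  ✓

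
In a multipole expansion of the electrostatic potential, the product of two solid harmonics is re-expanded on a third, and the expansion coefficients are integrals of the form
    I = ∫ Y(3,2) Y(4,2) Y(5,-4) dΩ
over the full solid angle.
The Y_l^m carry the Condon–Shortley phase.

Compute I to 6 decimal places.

0.143343

m-sum 0 ✓  L=12 even ✓  1≤5≤7 ✓
Π(2lᵢ+1) = 7×9×11 = 693
triangle coeff Δ(3,4,5) = 1/180180
Σ_t [0,2]: t=0:+1/576 t=1:−1/144 t=2:+1/576 = -1/288
(3j)²=20/1001 [(3 4 5; 0 0 0)], sign=+1
Σ_t [0,1]: t=0:+1/8640 t=1:−1/2880 = -1/4320
(3j)²=8/429 [(3 4 5; 2 2 -4)], sign=+1
⇒ 4πI² = 480/1859
I = (+1)√(480/1859/(4π)) = 0.14334284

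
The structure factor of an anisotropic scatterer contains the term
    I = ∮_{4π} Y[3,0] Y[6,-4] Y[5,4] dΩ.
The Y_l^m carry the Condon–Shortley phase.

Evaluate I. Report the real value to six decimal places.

m-sum 0 ✓  L=14 even ✓  3≤5≤9 ✓
Π(2lᵢ+1) = 7×13×11 = 1001
triangle coeff Δ(3,6,5) = 1/675675
Σ_t [1,3]: t=1:−1/8640 t=2:+1/2304 t=3:−1/8640 = 7/34560
(3j)²=7/429 [(3 6 5; 0 0 0)], sign=-1
Σ_t [1,2]: t=1:−1/60480 t=2:+1/161280 = -1/96768
(3j)²=15/1001 [(3 6 5; 0 -4 4)], sign=+1
⇒ 4πI² = 35/143
I = (-1)√(35/143/(4π)) = -0.13956004

-0.139560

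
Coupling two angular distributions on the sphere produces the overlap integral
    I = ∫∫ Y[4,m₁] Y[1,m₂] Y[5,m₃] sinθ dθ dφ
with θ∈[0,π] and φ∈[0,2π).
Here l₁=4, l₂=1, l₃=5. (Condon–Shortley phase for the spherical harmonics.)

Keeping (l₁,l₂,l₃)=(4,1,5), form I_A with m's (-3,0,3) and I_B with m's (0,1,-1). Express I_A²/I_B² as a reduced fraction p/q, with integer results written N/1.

Same 4,1,5: normalisation and zero-m 3j drop out of the ratio.
A: Δ: 0! 8! 2! / 11! → 1/495; sum: t=0:+1/5040 = 1/5040; 3j²(4 1 5; -3 0 3) = Δ·Π!·Σ² = 16/495  (sign +1)
B: Δ: 0! 8! 2! / 11! → 1/495; sum: t=0:+1/1152 = 1/1152; 3j²(4 1 5; 0 1 -1) = Δ·Π!·Σ² = 1/33  (sign +1)
I_A²/I_B² = (16/495)/(1/33) = 16/15

16/15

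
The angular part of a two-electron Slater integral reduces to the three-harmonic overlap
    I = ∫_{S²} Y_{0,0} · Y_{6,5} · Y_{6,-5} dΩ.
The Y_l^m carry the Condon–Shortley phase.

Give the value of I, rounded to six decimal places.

-0.282095

m-sum 0 ✓  L=12 even ✓  6≤6≤6 ✓
Π(2lᵢ+1) = 1×13×13 = 169
triangle coeff Δ(0,6,6) = 1/13
Σ_t [0,0]: t=0:+1/518400 = 1/518400
(3j)²=1/13 [(0 6 6; 0 0 0)], sign=+1
Σ_t [0,0]: t=0:+1/39916800 = 1/39916800
(3j)²=1/13 [(0 6 6; 0 5 -5)], sign=-1
⇒ 4πI² = 1/1
I = (-1)√(1/1/(4π)) = -0.28209479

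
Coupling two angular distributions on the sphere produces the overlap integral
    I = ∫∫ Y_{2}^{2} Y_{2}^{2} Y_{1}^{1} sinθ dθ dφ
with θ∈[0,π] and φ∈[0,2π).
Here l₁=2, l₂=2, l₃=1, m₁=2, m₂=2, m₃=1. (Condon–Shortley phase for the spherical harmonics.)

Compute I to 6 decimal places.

Σmᵢ = 5 ≠ 0, so the φ-integral vanishes; I = 0

0.000000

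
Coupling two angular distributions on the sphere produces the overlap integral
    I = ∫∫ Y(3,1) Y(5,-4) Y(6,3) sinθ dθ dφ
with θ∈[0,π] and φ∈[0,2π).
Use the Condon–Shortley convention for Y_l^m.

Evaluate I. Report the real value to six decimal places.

0.176531

Checks pass: Σm=0; 14 even; l₃=6∈[2,8].
(2·3+1)(2·5+1)(2·6+1) = 1001
Δ: 2! 4! 8! / 15! → 1/675675
sum: t=0:+1/8640 t=1:−1/2304 t=2:+1/8640 = -7/34560
3j²(3 5 6; 0 0 0) = Δ·Π!·Σ² = 7/429  (sign -1)
sum: t=0:+1/40320 t=1:−1/241920 = 1/48384
3j²(3 5 6; 1 -4 3) = Δ·Π!·Σ² = 24/1001  (sign -1)
combine: 4πI² = 1001·7/429·24/1001 = 56/143
take √, sign +1: I = 0.17653103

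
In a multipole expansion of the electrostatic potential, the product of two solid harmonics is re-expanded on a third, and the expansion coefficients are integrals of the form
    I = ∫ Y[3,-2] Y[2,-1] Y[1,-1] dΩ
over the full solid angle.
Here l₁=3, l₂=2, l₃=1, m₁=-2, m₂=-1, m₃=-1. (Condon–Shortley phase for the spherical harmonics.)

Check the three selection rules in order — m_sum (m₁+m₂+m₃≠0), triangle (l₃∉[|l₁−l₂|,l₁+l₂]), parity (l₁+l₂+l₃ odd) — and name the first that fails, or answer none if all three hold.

m_sum

azimuthal sum: -2 − 1 − 1 = -4  ✗
1 ≤ 1 ≤ 5 (triangle on l)
L = 3 + 2 + 1 = 6 (even)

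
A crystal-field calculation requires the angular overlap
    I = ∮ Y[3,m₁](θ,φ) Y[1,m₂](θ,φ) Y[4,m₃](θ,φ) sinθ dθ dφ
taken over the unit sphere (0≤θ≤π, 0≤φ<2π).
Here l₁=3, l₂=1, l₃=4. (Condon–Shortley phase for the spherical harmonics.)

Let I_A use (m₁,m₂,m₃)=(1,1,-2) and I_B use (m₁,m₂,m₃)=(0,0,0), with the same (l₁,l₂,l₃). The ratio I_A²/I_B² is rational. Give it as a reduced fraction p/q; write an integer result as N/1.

Shared (l₁,l₂,l₃)=(3,1,4): N and (l;000)² cancel in I_A²/I_B².
A: Δ = 0!·6!·2!/9! = 1/252; Racah Σ t=0..0: t=0:+1/96 = 1/96; ⇒ 3j(3 1 4; 1 1 -2)² = 5/84, sgn +1
B: Δ = 0!·6!·2!/9! = 1/252; Racah Σ t=0..0: t=0:+1/36 = 1/36; ⇒ 3j(3 1 4; 0 0 0)² = 4/63, sgn +1
I_A²/I_B² = (5/84)/(4/63) = 15/16

15/16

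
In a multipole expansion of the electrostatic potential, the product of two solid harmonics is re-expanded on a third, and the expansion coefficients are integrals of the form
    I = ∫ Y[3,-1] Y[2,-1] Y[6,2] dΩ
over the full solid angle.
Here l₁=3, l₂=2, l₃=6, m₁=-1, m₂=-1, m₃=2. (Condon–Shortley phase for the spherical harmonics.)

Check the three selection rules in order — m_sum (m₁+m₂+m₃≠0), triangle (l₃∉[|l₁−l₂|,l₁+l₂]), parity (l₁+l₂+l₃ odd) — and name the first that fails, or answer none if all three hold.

triangle

Σmᵢ = 0  ✓
l₃∈[|l₁−l₂|,l₁+l₂]=[1,5], have l₃=6  ✗
Σlᵢ = 11 ⇒ odd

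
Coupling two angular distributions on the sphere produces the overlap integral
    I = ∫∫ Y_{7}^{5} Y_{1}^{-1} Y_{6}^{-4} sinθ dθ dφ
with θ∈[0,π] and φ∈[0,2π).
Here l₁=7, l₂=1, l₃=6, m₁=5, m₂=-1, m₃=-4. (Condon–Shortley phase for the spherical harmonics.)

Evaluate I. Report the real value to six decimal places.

-0.284256

Rules hold: Σm=0, L=14 even, 6≤6≤8.
N = 15·3·13 = 585
Δ = 2!·12!·0!/15! = 1/1365
Racah Σ t=1..1: t=1:−1/518400 = -1/518400
⇒ 3j(7 1 6; 0 0 0)² = 7/195, sgn -1
Racah Σ t=0..0: t=0:+1/14515200 = 1/14515200
⇒ 3j(7 1 6; 5 -1 -4)² = 22/455, sgn +1
4πI² = N·(3j₀)²·(3jₘ)² = 66/65
I = -1·√(1.01538/4π) = -0.28425647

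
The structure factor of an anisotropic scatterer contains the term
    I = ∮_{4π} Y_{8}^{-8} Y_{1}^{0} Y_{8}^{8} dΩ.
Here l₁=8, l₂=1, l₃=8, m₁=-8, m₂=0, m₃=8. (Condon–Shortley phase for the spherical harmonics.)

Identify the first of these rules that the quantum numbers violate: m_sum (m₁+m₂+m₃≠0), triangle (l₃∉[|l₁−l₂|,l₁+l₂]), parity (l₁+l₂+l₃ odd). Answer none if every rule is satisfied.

parity

m₁+m₂+m₃ = -8 + 0 + 8 = 0  ✓
triangle: |8−1|=7 ≤ l₃=8 ≤ 8+1=9  ✓
parity: l₁+l₂+l₃ = 17 is odd  ✗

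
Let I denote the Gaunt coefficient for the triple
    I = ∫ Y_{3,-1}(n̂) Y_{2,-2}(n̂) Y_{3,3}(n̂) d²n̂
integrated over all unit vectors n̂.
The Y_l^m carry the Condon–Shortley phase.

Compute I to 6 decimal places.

Checks pass: Σm=0; 8 even; l₃=3∈[1,5].
(2·3+1)(2·2+1)(2·3+1) = 245
Δ: 2! 4! 2! / 9! → 1/3780
sum: t=0:+1/24 t=1:−1/4 t=2:+1/24 = -1/6
3j²(3 2 3; 0 0 0) = Δ·Π!·Σ² = 4/105  (sign +1)
sum: t=0:+1/96 = 1/96
3j²(3 2 3; -1 -2 3) = Δ·Π!·Σ² = 1/42  (sign +1)
combine: 4πI² = 245·4/105·1/42 = 2/9
take √, sign +1: I = 0.13298076

0.132981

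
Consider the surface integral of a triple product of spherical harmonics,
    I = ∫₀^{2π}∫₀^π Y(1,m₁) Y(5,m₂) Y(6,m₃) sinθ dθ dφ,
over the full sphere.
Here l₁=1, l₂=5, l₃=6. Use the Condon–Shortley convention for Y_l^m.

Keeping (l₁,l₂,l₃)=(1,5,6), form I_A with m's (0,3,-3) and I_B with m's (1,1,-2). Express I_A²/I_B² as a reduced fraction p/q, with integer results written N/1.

27/28

Shared (l₁,l₂,l₃)=(1,5,6): N and (l;000)² cancel in I_A²/I_B².
A: Δ = 0!·2!·10!/13! = 1/858; Racah Σ t=0..0: t=0:+1/80640 = 1/80640; ⇒ 3j(1 5 6; 0 3 -3)² = 9/286, sgn -1
B: Δ = 0!·2!·10!/13! = 1/858; Racah Σ t=0..0: t=0:+1/34560 = 1/34560; ⇒ 3j(1 5 6; 1 1 -2)² = 14/429, sgn +1
I_A²/I_B² = (9/286)/(14/429) = 27/28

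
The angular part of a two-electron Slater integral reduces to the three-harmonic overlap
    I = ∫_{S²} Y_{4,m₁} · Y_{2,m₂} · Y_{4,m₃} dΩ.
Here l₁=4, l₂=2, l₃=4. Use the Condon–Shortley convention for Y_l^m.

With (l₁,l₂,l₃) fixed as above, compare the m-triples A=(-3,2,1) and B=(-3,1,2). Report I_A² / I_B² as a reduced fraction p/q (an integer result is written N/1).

18/25

Same 4,2,4: normalisation and zero-m 3j drop out of the ratio.
A: Δ: 2! 6! 2! / 11! → 1/13860; sum: t=2:+1/480 = 1/480; 3j²(4 2 4; -3 2 1) = Δ·Π!·Σ² = 3/110  (sign -1)
B: Δ: 2! 6! 2! / 11! → 1/13860; sum: t=1:−1/1440 t=2:+1/240 = 1/288; 3j²(4 2 4; -3 1 2) = Δ·Π!·Σ² = 5/132  (sign +1)
I_A²/I_B² = (3/110)/(5/132) = 18/25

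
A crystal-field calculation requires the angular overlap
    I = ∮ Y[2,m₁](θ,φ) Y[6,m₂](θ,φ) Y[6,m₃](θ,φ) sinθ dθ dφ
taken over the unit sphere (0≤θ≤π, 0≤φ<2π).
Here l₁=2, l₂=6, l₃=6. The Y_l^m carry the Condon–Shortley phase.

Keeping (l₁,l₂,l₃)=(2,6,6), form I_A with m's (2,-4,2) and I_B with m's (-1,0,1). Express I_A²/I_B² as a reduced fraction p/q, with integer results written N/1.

180/7

Shared (l₁,l₂,l₃)=(2,6,6): N and (l;000)² cancel in I_A²/I_B².
A: Δ = 2!·2!·10!/15! = 1/90090; Racah Σ t=0..0: t=0:+1/322560 = 1/322560; ⇒ 3j(2 6 6; 2 -4 2)² = 18/1001, sgn +1
B: Δ = 2!·2!·10!/15! = 1/90090; Racah Σ t=1..2: t=1:−1/28800 t=2:+1/34560 = -1/172800; ⇒ 3j(2 6 6; -1 0 1)² = 1/1430, sgn +1
I_A²/I_B² = (18/1001)/(1/1430) = 180/7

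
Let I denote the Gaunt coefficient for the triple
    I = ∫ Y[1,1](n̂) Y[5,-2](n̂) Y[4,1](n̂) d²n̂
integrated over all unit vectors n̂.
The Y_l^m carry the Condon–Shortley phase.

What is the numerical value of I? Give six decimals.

Rules hold: Σm=0, L=10 even, 4≤4≤6.
N = 3·11·9 = 297
Δ = 2!·0!·8!/11! = 1/495
Racah Σ t=1..1: t=1:−1/576 = -1/576
⇒ 3j(1 5 4; 0 0 0)² = 5/99, sgn -1
Racah Σ t=0..0: t=0:+1/1440 = 1/1440
⇒ 3j(1 5 4; 1 -2 1)² = 7/165, sgn -1
4πI² = N·(3j₀)²·(3jₘ)² = 7/11
I = +1·√(0.636364/4π) = 0.22503380

0.225034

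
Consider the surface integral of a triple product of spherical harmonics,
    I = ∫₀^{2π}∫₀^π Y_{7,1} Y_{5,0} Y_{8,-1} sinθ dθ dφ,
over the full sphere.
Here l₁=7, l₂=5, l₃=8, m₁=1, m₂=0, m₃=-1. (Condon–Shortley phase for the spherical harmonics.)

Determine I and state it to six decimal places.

-0.089859

m-sum 0 ✓  L=20 even ✓  2≤8≤12 ✓
Π(2lᵢ+1) = 15×11×17 = 2805
triangle coeff Δ(7,5,8) = 1/814773960
Σ_t [0,4]: t=0:+1/87091200 t=1:−1/4976640 t=2:+1/2073600 t=3:−1/4976640 t=4:+1/87091200 = 1/9676800
(3j)²=360/46189 [(7 5 8; 0 0 0)], sign=+1
Σ_t [0,4]: t=0:+1/49766400 t=1:−1/4147200 t=2:+1/2488320 t=3:−1/8709120 t=4:+1/232243200 = 7/99532800
(3j)²=1715/369512 [(7 5 8; 1 0 -1)], sign=-1
⇒ 4πI² = 1157625/11408683
I = (-1)√(1157625/11408683/(4π)) = -0.08985893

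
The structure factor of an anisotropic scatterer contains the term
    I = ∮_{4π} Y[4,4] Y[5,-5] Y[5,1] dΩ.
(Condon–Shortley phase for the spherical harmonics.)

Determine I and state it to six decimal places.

Rules hold: Σm=0, L=14 even, 1≤5≤9.
N = 9·11·11 = 1089
Δ = 4!·4!·6!/15! = 1/3153150
Racah Σ t=0..4: t=0:+1/69120 t=1:−1/1728 t=2:+1/576 t=3:−1/1728 t=4:+1/69120 = 7/11520
⇒ 3j(4 5 5; 0 0 0)² = 2/143, sgn -1
Racah Σ t=0..0: t=0:+1/414720 = 1/414720
⇒ 3j(4 5 5; 4 -5 1)² = 2/429, sgn +1
4πI² = N·(3j₀)²·(3jₘ)² = 12/169
I = -1·√(0.0710059/4π) = -0.07516962

-0.075170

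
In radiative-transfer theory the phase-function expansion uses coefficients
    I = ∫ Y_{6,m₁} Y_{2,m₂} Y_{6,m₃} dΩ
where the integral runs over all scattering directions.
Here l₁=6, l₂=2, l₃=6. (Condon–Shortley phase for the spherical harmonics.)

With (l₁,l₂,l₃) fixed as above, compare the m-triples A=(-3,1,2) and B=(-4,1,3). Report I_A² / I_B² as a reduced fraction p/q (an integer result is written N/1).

Shared (l₁,l₂,l₃)=(6,2,6): N and (l;000)² cancel in I_A²/I_B².
A: Δ = 2!·10!·2!/15! = 1/90090; Racah Σ t=1..2: t=1:−1/161280 t=2:+1/60480 = 1/96768; ⇒ 3j(6 2 6; -3 1 2)² = 15/1001, sgn +1
B: Δ = 2!·10!·2!/15! = 1/90090; Racah Σ t=1..2: t=1:−1/725760 t=2:+1/161280 = 1/207360; ⇒ 3j(6 2 6; -4 1 3)² = 7/286, sgn -1
I_A²/I_B² = (15/1001)/(7/286) = 30/49

30/49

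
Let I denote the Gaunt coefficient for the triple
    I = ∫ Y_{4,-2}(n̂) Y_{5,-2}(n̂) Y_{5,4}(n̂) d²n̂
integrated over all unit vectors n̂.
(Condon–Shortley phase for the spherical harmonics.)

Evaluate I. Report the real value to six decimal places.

0.118854

Checks pass: Σm=0; 14 even; l₃=5∈[1,9].
(2·4+1)(2·5+1)(2·5+1) = 1089
Δ: 4! 4! 6! / 15! → 1/3153150
sum: t=0:+1/69120 t=1:−1/1728 t=2:+1/576 t=3:−1/1728 t=4:+1/69120 = 7/11520
3j²(4 5 5; 0 0 0) = Δ·Π!·Σ² = 2/143  (sign -1)
sum: t=2:+1/11520 t=3:−1/25920 = 1/20736
3j²(4 5 5; -2 -2 4) = Δ·Π!·Σ² = 5/429  (sign -1)
combine: 4πI² = 1089·2/143·5/429 = 30/169
take √, sign +1: I = 0.11885360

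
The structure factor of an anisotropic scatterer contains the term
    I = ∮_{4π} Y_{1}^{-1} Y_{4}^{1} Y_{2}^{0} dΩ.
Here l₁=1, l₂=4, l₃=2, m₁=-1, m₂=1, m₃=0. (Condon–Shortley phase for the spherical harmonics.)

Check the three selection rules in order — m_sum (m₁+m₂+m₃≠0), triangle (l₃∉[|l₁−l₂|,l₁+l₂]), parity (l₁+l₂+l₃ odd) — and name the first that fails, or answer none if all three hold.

Σmᵢ = 0  ✓
l₃∈[|l₁−l₂|,l₁+l₂]=[3,5], have l₃=2  ✗
Σlᵢ = 7 ⇒ odd

triangle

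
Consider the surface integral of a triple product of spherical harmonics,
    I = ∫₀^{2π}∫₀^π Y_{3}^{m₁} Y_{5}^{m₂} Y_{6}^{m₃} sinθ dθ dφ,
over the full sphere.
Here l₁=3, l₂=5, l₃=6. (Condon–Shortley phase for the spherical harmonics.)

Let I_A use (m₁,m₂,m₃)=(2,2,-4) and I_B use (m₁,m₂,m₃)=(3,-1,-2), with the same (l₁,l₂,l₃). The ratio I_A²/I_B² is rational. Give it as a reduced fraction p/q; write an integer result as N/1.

Same 3,5,6: normalisation and zero-m 3j drop out of the ratio.
A: Δ: 2! 4! 8! / 15! → 1/675675; sum: t=0:+1/60480 t=1:−1/34560 = -1/80640; 3j²(3 5 6; 2 2 -4) = Δ·Π!·Σ² = 6/1001  (sign -1)
B: Δ: 2! 4! 8! / 15! → 1/675675; sum: t=0:+1/27648 = 1/27648; 3j²(3 5 6; 3 -1 -2) = Δ·Π!·Σ² = 10/429  (sign +1)
I_A²/I_B² = (6/1001)/(10/429) = 9/35

9/35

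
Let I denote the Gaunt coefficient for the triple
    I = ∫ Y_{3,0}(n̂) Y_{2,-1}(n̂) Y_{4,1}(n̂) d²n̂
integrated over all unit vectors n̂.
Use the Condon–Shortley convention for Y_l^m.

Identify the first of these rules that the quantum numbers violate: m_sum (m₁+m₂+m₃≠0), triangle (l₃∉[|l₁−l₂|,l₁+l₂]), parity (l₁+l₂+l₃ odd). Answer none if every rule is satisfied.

parity

Σmᵢ = 0  ✓
l₃∈[|l₁−l₂|,l₁+l₂]=[1,5], have l₃=4  ✓
Σlᵢ = 9 ⇒ odd  ✗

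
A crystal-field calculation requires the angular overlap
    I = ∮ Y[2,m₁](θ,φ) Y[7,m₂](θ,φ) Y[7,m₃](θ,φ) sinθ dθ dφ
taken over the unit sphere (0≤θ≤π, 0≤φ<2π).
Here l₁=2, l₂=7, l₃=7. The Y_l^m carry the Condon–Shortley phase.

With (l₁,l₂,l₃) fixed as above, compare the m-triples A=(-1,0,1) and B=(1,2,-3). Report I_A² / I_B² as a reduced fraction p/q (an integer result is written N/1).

28/625

Same 2,7,7: normalisation and zero-m 3j drop out of the ratio.
A: Δ: 2! 2! 12! / 17! → 1/185640; sum: t=1:−1/1036800 t=2:+1/1209600 = -1/7257600; 3j²(2 7 7; -1 0 1) = Δ·Π!·Σ² = 1/2210  (sign -1)
B: Δ: 2! 2! 12! / 17! → 1/185640; sum: t=0:+1/4354560 t=1:−1/1935360 = -1/3483648; 3j²(2 7 7; 1 2 -3) = Δ·Π!·Σ² = 125/12376  (sign -1)
I_A²/I_B² = (1/2210)/(125/12376) = 28/625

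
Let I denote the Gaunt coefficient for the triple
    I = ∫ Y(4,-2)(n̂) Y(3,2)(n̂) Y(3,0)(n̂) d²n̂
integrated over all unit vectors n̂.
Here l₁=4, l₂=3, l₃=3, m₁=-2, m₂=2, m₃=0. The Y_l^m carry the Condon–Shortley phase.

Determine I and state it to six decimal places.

-0.044418

Rules hold: Σm=0, L=10 even, 1≤3≤7.
N = 9·7·7 = 441
Δ = 4!·4!·2!/11! = 1/34650
Racah Σ t=1..3: t=1:−1/72 t=2:+1/16 t=3:−1/72 = 5/144
⇒ 3j(4 3 3; 0 0 0)² = 2/77, sgn -1
Racah Σ t=3..4: t=3:−1/72 t=4:+1/96 = -1/288
⇒ 3j(4 3 3; -2 2 0)² = 1/462, sgn +1
4πI² = N·(3j₀)²·(3jₘ)² = 3/121
I = -1·√(0.0247934/4π) = -0.04441841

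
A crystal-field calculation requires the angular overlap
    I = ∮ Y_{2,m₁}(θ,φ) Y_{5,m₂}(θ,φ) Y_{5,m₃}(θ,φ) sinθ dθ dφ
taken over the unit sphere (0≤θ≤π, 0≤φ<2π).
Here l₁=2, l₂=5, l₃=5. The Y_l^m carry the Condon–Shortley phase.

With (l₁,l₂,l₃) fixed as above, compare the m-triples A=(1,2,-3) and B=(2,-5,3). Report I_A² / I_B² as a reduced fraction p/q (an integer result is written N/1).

l's match ⇒ only the (l;m) 3-j factors differ between A and B.
A: triangle coeff Δ(2,5,5) = 1/38610; Σ_t [0,1]: t=0:+1/10080 t=1:−1/2880 = -1/4032; (3j)²=10/429 [(2 5 5; 1 2 -3)], sign=-1
B: triangle coeff Δ(2,5,5) = 1/38610; Σ_t [0,0]: t=0:+1/161280 = 1/161280; (3j)²=1/143 [(2 5 5; 2 -5 3)], sign=+1
I_A²/I_B² = (10/429)/(1/143) = 10/3

10/3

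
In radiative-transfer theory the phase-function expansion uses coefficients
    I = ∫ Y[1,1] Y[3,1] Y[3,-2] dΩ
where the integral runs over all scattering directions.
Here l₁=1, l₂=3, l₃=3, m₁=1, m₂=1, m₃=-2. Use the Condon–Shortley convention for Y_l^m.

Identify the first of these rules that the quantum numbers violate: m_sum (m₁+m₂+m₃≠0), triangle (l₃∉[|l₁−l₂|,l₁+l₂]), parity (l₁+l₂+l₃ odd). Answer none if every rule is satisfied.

m₁+m₂+m₃ = 1 + 1 − 2 = 0  ✓
triangle: |1−3|=2 ≤ l₃=3 ≤ 1+3=4  ✓
parity: l₁+l₂+l₃ = 7 is odd  ✗

parity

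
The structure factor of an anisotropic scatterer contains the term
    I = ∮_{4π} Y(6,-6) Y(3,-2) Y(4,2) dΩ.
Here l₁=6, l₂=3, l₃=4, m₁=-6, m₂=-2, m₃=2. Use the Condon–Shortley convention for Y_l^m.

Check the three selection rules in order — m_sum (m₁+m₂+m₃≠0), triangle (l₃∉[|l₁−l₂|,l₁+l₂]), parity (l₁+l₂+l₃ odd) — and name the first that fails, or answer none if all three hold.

Σmᵢ = -6  ✗
l₃∈[|l₁−l₂|,l₁+l₂]=[3,9], have l₃=4
Σlᵢ = 13 ⇒ odd

m_sum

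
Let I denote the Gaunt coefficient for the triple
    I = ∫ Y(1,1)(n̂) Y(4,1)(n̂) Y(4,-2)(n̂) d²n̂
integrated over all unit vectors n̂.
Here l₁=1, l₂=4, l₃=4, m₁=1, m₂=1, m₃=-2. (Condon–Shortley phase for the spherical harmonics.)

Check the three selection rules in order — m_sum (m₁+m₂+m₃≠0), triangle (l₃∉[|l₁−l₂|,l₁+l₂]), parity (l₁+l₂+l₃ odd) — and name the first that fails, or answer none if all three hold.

parity

m₁+m₂+m₃ = 1 + 1 − 2 = 0  ✓
triangle: |1−4|=3 ≤ l₃=4 ≤ 1+4=5  ✓
parity: l₁+l₂+l₃ = 9 is odd  ✗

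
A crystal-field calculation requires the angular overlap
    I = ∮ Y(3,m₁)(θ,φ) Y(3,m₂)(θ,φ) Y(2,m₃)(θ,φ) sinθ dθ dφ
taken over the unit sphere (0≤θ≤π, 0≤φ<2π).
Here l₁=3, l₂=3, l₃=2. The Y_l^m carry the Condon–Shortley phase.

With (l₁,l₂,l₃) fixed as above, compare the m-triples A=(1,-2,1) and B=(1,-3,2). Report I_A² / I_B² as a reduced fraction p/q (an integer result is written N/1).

Same 3,3,2: normalisation and zero-m 3j drop out of the ratio.
A: Δ: 4! 2! 2! / 9! → 1/3780; sum: t=0:+1/48 t=1:−1/12 = -1/16; 3j²(3 3 2; 1 -2 1) = Δ·Π!·Σ² = 1/28  (sign +1)
B: Δ: 4! 2! 2! / 9! → 1/3780; sum: t=0:+1/96 = 1/96; 3j²(3 3 2; 1 -3 2) = Δ·Π!·Σ² = 1/42  (sign +1)
I_A²/I_B² = (1/28)/(1/42) = 3/2

3/2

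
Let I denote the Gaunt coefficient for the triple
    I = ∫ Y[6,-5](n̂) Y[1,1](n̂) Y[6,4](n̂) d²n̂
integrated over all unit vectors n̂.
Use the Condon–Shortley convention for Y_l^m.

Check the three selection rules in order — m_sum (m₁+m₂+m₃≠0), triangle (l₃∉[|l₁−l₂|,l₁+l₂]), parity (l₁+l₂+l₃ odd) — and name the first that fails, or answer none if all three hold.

m₁+m₂+m₃ = -5 + 1 + 4 = 0  ✓
triangle: |6−1|=5 ≤ l₃=6 ≤ 6+1=7  ✓
parity: l₁+l₂+l₃ = 13 is odd  ✗

parity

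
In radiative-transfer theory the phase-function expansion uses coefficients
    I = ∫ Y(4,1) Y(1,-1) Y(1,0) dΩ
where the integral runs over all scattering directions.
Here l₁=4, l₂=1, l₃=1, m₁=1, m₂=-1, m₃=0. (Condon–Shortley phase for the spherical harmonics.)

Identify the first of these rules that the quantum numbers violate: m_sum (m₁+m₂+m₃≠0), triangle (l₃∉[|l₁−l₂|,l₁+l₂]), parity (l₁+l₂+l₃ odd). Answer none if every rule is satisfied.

triangle

azimuthal sum: 1 − 1 + 0 = 0  ✓
3 ≤ 1 ≤ 5 (triangle on l)  ✗
L = 4 + 1 + 1 = 6 (even)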